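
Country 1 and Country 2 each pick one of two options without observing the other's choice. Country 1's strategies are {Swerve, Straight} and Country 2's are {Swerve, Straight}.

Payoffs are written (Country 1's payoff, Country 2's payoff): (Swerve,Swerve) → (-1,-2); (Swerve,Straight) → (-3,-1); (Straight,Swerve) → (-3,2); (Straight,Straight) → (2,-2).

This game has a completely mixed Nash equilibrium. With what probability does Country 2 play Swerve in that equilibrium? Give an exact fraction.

5/7

Let c be the probability that Country 2 plays Swerve. In a completely mixed equilibrium, Country 1 must be indifferent between Swerve and Straight.
Country 1's expected payoff from Swerve is −c − 3(1−c); from Straight it is −3c + 2(1−c).
Setting these equal: 2c − 3 = −5c + 2, so c = 5/7.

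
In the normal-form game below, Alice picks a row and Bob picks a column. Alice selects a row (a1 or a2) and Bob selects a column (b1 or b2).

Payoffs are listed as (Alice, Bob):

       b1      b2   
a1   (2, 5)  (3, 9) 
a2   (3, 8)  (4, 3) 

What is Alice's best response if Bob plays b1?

a2

Against b1, Alice earns 2 from a1 and 3 from a2.
So a2 is the best response.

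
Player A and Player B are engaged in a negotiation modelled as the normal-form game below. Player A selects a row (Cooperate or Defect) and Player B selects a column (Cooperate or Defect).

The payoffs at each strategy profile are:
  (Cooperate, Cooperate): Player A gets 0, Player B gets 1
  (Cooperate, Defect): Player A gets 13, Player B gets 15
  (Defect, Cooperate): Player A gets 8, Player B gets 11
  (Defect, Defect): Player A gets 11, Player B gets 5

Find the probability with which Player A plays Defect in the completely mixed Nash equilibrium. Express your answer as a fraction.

7/10

Let r be the probability that Player A plays Cooperate. In a completely mixed equilibrium, Player B must be indifferent between Cooperate and Defect.
Player B's expected payoff from Cooperate is r + 11(1−r); from Defect it is 15r + 5(1−r).
Setting these equal: −10r + 11 = 10r + 5, so r = 3/10.
Therefore Player A plays Defect with probability 1 − 3/10 = 7/10.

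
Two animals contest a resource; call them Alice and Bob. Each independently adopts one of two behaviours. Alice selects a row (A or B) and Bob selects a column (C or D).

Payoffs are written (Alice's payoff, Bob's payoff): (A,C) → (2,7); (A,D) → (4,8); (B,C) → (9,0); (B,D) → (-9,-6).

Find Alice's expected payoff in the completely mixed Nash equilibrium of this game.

First find y, the probability Bob plays C, from Alice's indifference between A and B: 2y + 4(1−y) = 9y − 9(1−y), giving y = 13/20.
Since Alice is indifferent in equilibrium, Alice's expected payoff equals the payoff from either row against (13/20, 7/20). Using A: 2(13/20) + 4(7/20) = 27/10.

27/10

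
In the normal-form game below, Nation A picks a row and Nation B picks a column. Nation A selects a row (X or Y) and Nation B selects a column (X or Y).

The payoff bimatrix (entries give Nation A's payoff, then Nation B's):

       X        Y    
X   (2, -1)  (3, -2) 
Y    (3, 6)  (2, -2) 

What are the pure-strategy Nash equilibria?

(X, X): Nation A prefers Y (3 > 2) — not an equilibrium.
(X, Y): Nation B prefers X (-1 > -2) — not an equilibrium.
(Y, X): Nation A gets 3 ≥ 2 from X, and Nation B gets 6 ≥ -2 from Y — Nash equilibrium.
(Y, Y): Nation A prefers X (3 > 2); Nation B prefers X (6 > -2) — not an equilibrium.

(Y, X)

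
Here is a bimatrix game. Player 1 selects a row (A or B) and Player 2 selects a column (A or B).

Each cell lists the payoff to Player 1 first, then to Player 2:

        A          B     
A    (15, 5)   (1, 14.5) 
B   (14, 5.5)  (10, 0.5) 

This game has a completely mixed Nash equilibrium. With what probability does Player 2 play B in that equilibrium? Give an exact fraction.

1/10

Let q be the probability that Player 2 plays A. In a completely mixed equilibrium, Player 1 must be indifferent between A and B.
Player 1's expected payoff from A is 15q + (1−q); from B it is 14q + 10(1−q).
Setting these equal: 14q + 1 = 4q + 10, so q = 9/10.
Therefore Player 2 plays B with probability 1 − 9/10 = 1/10.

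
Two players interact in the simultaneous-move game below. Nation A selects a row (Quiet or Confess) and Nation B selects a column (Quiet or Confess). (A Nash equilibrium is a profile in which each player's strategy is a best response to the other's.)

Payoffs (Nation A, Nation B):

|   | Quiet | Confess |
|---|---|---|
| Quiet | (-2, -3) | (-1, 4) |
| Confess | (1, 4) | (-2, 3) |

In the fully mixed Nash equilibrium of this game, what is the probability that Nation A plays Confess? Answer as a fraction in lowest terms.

Let r be the probability that Nation A plays Quiet. In a completely mixed equilibrium, Nation B must be indifferent between Quiet and Confess.
Nation B's expected payoff from Quiet is −3r + 4(1−r); from Confess it is 4r + 3(1−r).
Setting these equal: −7r + 4 = r + 3, so r = 1/8.
Therefore Nation A plays Confess with probability 1 − 1/8 = 7/8.

7/8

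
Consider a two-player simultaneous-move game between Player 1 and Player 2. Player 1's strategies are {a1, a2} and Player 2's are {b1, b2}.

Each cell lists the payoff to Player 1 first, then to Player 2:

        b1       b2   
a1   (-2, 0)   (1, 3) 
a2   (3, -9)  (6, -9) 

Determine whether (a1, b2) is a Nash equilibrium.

No

At (a1, b2), Player 1 earns 1; switching to a2 would give 6, so Player 1 would deviate.
Player 2 earns 3; switching to b1 would give 0, so Player 2 has no profitable deviation.
Since at least one player can profitably deviate, this is not a Nash equilibrium.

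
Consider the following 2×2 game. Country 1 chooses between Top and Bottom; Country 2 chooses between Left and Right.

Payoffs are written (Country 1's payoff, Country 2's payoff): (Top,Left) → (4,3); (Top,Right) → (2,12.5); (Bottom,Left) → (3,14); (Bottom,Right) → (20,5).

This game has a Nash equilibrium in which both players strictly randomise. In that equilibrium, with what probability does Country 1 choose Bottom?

Let x be the probability that Country 1 plays Top. In a completely mixed equilibrium, Country 2 must be indifferent between Left and Right.
Country 2's expected payoff from Left is 3x + 14(1−x); from Right it is 12.5x + 5(1−x).
Setting these equal: −11x + 14 = 7.5x + 5, so x = 18/37.
Therefore Country 1 plays Bottom with probability 1 − 18/37 = 19/37.

19/37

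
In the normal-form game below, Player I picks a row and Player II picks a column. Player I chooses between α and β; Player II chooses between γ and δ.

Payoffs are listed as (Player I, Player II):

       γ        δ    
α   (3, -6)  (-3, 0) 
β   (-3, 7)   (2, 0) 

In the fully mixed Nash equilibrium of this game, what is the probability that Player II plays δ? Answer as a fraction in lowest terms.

6/11

Let y be the probability that Player II plays γ. In a completely mixed equilibrium, Player I must be indifferent between α and β.
Player I's expected payoff from α is 3y − 3(1−y); from β it is −3y + 2(1−y).
Setting these equal: 6y − 3 = −5y + 2, so y = 5/11.
Therefore Player II plays δ with probability 1 − 5/11 = 6/11.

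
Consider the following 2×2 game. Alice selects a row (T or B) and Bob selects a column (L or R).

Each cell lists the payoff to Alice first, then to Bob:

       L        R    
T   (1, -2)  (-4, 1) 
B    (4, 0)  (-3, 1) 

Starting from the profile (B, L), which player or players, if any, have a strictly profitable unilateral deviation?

Bob

Alice at (B, L) earns 4; deviating to T yields 1 — not better.
Bob earns 0; deviating to R yields 1 — a strict improvement.
Only Bob has a strictly profitable deviation.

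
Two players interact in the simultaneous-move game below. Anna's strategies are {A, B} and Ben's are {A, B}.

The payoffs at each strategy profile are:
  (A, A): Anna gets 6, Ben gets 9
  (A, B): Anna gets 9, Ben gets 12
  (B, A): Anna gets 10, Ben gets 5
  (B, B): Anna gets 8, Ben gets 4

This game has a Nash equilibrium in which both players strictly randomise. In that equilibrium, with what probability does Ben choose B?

4/5

Let y be the probability that Ben plays A. In a completely mixed equilibrium, Anna must be indifferent between A and B.
Anna's expected payoff from A is 6y + 9(1−y); from B it is 10y + 8(1−y).
Setting these equal: −3y + 9 = 2y + 8, so y = 1/5.
Therefore Ben plays B with probability 1 − 1/5 = 4/5.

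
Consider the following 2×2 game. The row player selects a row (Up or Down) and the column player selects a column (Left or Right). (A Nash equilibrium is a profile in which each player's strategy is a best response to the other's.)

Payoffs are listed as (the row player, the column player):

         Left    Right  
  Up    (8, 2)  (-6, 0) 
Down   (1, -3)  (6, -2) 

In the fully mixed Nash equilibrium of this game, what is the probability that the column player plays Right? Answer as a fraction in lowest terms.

Let c be the probability that the column player plays Left. In a completely mixed equilibrium, the row player must be indifferent between Up and Down.
The row player's expected payoff from Up is 8c − 6(1−c); from Down it is c + 6(1−c).
Setting these equal: 14c − 6 = −5c + 6, so c = 12/19.
Therefore the column player plays Right with probability 1 − 12/19 = 7/19.

7/19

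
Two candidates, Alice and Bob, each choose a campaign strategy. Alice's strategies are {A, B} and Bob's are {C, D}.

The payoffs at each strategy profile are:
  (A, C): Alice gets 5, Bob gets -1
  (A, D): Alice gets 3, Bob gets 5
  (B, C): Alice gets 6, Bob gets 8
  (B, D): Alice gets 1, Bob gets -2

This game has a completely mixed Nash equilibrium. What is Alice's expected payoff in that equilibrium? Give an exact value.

13/3

First find q, the probability Bob plays C, from Alice's indifference between A and B: 5q + 3(1−q) = 6q + (1−q), giving q = 2/3.
Since Alice is indifferent in equilibrium, Alice's expected payoff equals the payoff from either row against (2/3, 1/3). Using A: 5(2/3) + 3(1/3) = 13/3.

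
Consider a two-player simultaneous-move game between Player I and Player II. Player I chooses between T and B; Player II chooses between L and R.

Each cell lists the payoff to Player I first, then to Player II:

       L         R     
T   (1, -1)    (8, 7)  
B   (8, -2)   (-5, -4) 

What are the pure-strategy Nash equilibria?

(T, R) and (B, L)

(T, L): Player I prefers B (8 > 1); Player II prefers R (7 > -1) — not an equilibrium.
(T, R): Player I gets 8 ≥ -5 from B, and Player II gets 7 ≥ -1 from L — Nash equilibrium.
(B, L): Player I gets 8 ≥ 1 from T, and Player II gets -2 ≥ -4 from R — Nash equilibrium.
(B, R): Player I prefers T (8 > -5); Player II prefers L (-2 > -4) — not an equilibrium.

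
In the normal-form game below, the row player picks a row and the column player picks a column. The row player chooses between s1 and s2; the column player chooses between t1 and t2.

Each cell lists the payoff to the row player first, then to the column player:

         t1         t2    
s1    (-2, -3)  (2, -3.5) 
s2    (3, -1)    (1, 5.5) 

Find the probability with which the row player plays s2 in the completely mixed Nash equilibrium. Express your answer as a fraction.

1/14

Let x be the probability that the row player plays s1. In a completely mixed equilibrium, the column player must be indifferent between t1 and t2.
The column player's expected payoff from t1 is −3x − (1−x); from t2 it is −3.5x + 5.5(1−x).
Setting these equal: −2x − 1 = −9x + 5.5, so x = 13/14.
Therefore the row player plays s2 with probability 1 − 13/14 = 1/14.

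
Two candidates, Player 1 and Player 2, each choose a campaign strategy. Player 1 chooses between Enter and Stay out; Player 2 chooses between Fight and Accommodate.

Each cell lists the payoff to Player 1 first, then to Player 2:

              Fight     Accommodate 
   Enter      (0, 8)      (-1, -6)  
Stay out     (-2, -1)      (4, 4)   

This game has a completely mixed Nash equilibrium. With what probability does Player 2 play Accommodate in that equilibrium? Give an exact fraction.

Let q be the probability that Player 2 plays Fight. In a completely mixed equilibrium, Player 1 must be indifferent between Enter and Stay out.
Player 1's expected payoff from Enter is −(1−q); from Stay out it is −2q + 4(1−q).
Setting these equal: q − 1 = −6q + 4, so q = 5/7.
Therefore Player 2 plays Accommodate with probability 1 − 5/7 = 2/7.

2/7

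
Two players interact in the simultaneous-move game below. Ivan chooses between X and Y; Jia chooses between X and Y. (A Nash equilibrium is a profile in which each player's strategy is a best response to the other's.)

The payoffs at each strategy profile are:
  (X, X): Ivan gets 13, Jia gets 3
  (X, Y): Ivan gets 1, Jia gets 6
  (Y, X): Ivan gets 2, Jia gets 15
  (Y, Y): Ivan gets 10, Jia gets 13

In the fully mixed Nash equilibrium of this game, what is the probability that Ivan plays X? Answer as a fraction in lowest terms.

Let r be the probability that Ivan plays X. In a completely mixed equilibrium, Jia must be indifferent between X and Y.
Jia's expected payoff from X is 3r + 15(1−r); from Y it is 6r + 13(1−r).
Setting these equal: −12r + 15 = −7r + 13, so r = 2/5.

2/5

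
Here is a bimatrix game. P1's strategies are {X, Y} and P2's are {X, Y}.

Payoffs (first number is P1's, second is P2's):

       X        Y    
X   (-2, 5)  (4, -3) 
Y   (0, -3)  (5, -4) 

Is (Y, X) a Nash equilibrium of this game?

At (Y, X), P1 earns 0; switching to X would give -2, so P1 has no profitable deviation.
P2 earns -3; switching to Y would give -4, so P2 has no profitable deviation.
Neither player can gain by a unilateral deviation, so this profile is a Nash equilibrium.

Yes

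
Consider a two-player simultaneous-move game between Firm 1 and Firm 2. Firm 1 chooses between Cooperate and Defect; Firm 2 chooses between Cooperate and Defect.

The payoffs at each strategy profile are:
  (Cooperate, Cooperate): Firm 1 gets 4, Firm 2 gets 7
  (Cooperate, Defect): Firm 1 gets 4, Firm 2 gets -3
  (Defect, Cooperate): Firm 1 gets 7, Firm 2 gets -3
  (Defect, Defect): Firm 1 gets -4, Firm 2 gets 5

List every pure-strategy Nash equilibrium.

none

(Cooperate, Cooperate): Firm 1 prefers Defect (7 > 4) — not an equilibrium.
(Cooperate, Defect): Firm 2 prefers Cooperate (7 > -3) — not an equilibrium.
(Defect, Cooperate): Firm 2 prefers Defect (5 > -3) — not an equilibrium.
(Defect, Defect): Firm 1 prefers Cooperate (4 > -4) — not an equilibrium.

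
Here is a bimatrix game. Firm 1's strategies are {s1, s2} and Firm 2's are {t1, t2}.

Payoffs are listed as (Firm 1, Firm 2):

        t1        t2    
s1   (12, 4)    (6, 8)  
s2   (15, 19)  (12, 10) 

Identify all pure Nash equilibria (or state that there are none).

(s2, t1)

(s1, t1): Firm 1 prefers s2 (15 > 12); Firm 2 prefers t2 (8 > 4) — not an equilibrium.
(s1, t2): Firm 1 prefers s2 (12 > 6) — not an equilibrium.
(s2, t1): Firm 1 gets 15 ≥ 12 from s1, and Firm 2 gets 19 ≥ 10 from t2 — Nash equilibrium.
(s2, t2): Firm 2 prefers t1 (19 > 10) — not an equilibrium.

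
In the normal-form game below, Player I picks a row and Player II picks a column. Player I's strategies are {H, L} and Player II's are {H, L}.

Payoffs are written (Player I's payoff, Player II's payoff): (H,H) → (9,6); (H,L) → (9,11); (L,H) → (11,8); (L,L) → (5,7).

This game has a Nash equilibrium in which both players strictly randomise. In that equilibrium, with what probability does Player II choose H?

2/3

Let c be the probability that Player II plays H. In a completely mixed equilibrium, Player I must be indifferent between H and L.
Player I's expected payoff from H is 9c + 9(1−c); from L it is 11c + 5(1−c).
Setting these equal: 9 = 6c + 5, so c = 2/3.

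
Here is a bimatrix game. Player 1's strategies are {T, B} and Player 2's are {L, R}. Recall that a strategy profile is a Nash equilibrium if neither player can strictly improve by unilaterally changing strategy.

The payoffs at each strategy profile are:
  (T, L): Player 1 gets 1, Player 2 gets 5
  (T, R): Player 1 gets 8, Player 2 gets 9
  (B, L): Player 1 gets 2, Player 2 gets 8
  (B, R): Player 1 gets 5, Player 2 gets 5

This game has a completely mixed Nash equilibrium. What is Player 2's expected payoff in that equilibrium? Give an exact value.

47/7

First find x, the probability Player 1 plays T, from Player 2's indifference between L and R: 5x + 8(1−x) = 9x + 5(1−x), giving x = 3/7.
Since Player 2 is indifferent in equilibrium, Player 2's expected payoff equals the payoff from either column against (3/7, 4/7). Using L: 5(3/7) + 8(4/7) = 47/7.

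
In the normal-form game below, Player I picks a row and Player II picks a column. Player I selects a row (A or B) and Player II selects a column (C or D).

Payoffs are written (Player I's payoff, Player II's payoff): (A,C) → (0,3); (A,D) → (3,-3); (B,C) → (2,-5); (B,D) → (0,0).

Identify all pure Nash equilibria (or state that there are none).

(A, C): Player I prefers B (2 > 0) — not an equilibrium.
(A, D): Player II prefers C (3 > -3) — not an equilibrium.
(B, C): Player II prefers D (0 > -5) — not an equilibrium.
(B, D): Player I prefers A (3 > 0) — not an equilibrium.

none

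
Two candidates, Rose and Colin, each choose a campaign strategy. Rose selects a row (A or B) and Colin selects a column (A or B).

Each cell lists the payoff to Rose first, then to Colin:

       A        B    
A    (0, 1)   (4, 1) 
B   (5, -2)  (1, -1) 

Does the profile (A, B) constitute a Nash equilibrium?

Yes

At (A, B), Rose earns 4; switching to B would give 1, so Rose has no profitable deviation.
Colin earns 1; switching to A would give 1, so Colin has no profitable deviation.
Neither player can gain by a unilateral deviation, so this profile is a Nash equilibrium.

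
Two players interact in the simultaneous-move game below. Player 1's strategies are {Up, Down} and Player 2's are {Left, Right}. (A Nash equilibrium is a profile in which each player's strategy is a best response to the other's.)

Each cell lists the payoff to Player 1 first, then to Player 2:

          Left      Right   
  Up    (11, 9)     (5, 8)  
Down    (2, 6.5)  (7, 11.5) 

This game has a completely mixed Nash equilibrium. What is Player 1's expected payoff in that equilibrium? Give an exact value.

First find q, the probability Player 2 plays Left, from Player 1's indifference between Up and Down: 11q + 5(1−q) = 2q + 7(1−q), giving q = 2/11.
Since Player 1 is indifferent in equilibrium, Player 1's expected payoff equals the payoff from either row against (2/11, 9/11). Using Up: 11(2/11) + 5(9/11) = 67/11.

67/11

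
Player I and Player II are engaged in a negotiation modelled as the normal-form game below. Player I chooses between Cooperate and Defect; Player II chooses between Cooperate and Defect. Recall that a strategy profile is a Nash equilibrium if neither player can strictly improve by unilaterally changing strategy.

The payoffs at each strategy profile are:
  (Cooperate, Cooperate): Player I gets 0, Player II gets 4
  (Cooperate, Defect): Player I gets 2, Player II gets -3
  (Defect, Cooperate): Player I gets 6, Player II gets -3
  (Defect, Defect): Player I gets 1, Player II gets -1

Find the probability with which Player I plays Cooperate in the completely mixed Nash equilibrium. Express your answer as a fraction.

2/9

Let p be the probability that Player I plays Cooperate. In a completely mixed equilibrium, Player II must be indifferent between Cooperate and Defect.
Player II's expected payoff from Cooperate is 4p − 3(1−p); from Defect it is −3p − (1−p).
Setting these equal: 7p − 3 = −2p − 1, so p = 2/9.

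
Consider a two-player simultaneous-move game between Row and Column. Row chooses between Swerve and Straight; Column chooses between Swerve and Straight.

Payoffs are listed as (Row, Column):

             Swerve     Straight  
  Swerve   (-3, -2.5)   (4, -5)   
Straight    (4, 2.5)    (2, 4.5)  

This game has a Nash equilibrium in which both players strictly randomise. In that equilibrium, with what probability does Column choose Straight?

Let y be the probability that Column plays Swerve. In a completely mixed equilibrium, Row must be indifferent between Swerve and Straight.
Row's expected payoff from Swerve is −3y + 4(1−y); from Straight it is 4y + 2(1−y).
Setting these equal: −7y + 4 = 2y + 2, so y = 2/9.
Therefore Column plays Straight with probability 1 − 2/9 = 7/9.

7/9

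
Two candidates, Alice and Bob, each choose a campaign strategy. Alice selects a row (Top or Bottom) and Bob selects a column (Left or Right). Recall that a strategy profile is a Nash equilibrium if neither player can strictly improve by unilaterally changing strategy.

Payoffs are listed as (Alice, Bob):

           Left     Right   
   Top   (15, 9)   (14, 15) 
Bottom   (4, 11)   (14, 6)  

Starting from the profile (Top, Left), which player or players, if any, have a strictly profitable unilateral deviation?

Alice at (Top, Left) earns 15; deviating to Bottom yields 4 — not better.
Bob earns 9; deviating to Right yields 15 — a strict improvement.
Only Bob has a strictly profitable deviation.

Bob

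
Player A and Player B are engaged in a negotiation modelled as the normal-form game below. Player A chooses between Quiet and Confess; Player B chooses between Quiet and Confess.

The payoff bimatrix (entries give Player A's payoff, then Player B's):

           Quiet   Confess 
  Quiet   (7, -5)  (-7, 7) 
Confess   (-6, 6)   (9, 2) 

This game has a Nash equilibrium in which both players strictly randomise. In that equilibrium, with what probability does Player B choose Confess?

Let q be the probability that Player B plays Quiet. In a completely mixed equilibrium, Player A must be indifferent between Quiet and Confess.
Player A's expected payoff from Quiet is 7q − 7(1−q); from Confess it is −6q + 9(1−q).
Setting these equal: 14q − 7 = −15q + 9, so q = 16/29.
Therefore Player B plays Confess with probability 1 − 16/29 = 13/29.

13/29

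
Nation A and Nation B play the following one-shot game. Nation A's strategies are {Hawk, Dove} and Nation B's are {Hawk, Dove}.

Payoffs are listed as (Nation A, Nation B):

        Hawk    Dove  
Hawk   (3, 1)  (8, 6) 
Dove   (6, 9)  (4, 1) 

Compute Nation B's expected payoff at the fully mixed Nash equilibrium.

53/13

First find p, the probability Nation A plays Hawk, from Nation B's indifference between Hawk and Dove: p + 9(1−p) = 6p + (1−p), giving p = 8/13.
Since Nation B is indifferent in equilibrium, Nation B's expected payoff equals the payoff from either column against (8/13, 5/13). Using Hawk: (8/13) + 9(5/13) = 53/13.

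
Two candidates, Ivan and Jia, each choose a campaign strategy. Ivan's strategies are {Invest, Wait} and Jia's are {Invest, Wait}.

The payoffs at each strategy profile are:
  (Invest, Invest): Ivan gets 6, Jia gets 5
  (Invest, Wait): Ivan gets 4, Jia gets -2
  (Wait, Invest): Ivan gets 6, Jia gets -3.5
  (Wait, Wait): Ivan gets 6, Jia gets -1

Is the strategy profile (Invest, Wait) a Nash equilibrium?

No

At (Invest, Wait), Ivan earns 4; switching to Wait would give 6, so Ivan would deviate.
Jia earns -2; switching to Invest would give 5, so Jia would deviate.
Since at least one player can profitably deviate, this is not a Nash equilibrium.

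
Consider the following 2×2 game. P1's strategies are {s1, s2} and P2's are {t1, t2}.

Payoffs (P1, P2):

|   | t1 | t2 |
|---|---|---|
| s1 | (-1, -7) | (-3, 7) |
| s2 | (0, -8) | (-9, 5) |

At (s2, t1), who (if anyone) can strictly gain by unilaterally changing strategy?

P2

P1 at (s2, t1) earns 0; deviating to s1 yields -1 — not better.
P2 earns -8; deviating to t2 yields 5 — a strict improvement.
Only P2 has a strictly profitable deviation.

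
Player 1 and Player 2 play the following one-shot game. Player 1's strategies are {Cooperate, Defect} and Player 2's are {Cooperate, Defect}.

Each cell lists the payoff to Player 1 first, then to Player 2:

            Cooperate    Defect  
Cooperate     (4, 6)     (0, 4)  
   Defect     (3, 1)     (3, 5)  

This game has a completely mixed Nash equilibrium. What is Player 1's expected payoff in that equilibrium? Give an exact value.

3

First find q, the probability Player 2 plays Cooperate, from Player 1's indifference between Cooperate and Defect: 4q = 3q + 3(1−q), giving q = 3/4.
Since Player 1 is indifferent in equilibrium, Player 1's expected payoff equals the payoff from either row against (3/4, 1/4). Using Cooperate: 4(3/4) = 3.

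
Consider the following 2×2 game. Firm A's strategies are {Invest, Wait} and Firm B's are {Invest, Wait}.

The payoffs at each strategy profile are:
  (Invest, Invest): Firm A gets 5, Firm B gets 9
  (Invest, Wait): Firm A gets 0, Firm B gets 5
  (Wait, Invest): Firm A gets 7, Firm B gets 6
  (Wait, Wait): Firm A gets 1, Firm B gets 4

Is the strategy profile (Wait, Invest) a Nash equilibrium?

Yes

At (Wait, Invest), Firm A earns 7; switching to Invest would give 5, so Firm A has no profitable deviation.
Firm B earns 6; switching to Wait would give 4, so Firm B has no profitable deviation.
Neither player can gain by a unilateral deviation, so this profile is a Nash equilibrium.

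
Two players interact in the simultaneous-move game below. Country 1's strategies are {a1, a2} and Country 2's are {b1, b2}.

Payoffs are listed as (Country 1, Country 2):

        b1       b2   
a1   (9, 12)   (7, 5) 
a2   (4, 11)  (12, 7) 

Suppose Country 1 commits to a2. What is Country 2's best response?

Against a2, Country 2 earns 11 from b1 and 7 from b2.
So b1 is the best response.

b1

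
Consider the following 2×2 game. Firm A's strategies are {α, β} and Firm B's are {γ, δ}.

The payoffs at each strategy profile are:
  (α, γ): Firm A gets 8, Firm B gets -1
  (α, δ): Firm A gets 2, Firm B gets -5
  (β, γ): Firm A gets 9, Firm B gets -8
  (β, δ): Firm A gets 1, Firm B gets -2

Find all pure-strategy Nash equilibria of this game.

(α, γ): Firm A prefers β (9 > 8) — not an equilibrium.
(α, δ): Firm B prefers γ (-1 > -5) — not an equilibrium.
(β, γ): Firm B prefers δ (-2 > -8) — not an equilibrium.
(β, δ): Firm A prefers α (2 > 1) — not an equilibrium.

none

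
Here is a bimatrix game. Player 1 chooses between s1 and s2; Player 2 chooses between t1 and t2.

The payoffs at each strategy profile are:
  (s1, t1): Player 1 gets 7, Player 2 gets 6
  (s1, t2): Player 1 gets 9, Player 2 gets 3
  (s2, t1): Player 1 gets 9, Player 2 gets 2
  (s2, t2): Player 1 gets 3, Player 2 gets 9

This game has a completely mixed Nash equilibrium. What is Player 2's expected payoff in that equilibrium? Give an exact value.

24/5

First find x, the probability Player 1 plays s1, from Player 2's indifference between t1 and t2: 6x + 2(1−x) = 3x + 9(1−x), giving x = 7/10.
Since Player 2 is indifferent in equilibrium, Player 2's expected payoff equals the payoff from either column against (7/10, 3/10). Using t1: 6(7/10) + 2(3/10) = 24/5.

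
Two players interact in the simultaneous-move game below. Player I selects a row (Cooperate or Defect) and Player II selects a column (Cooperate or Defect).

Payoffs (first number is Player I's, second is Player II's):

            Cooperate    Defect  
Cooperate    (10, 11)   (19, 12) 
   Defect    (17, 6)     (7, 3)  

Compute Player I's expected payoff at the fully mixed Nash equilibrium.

253/19

First find q, the probability Player II plays Cooperate, from Player I's indifference between Cooperate and Defect: 10q + 19(1−q) = 17q + 7(1−q), giving q = 12/19.
Since Player I is indifferent in equilibrium, Player I's expected payoff equals the payoff from either row against (12/19, 7/19). Using Cooperate: 10(12/19) + 19(7/19) = 253/19.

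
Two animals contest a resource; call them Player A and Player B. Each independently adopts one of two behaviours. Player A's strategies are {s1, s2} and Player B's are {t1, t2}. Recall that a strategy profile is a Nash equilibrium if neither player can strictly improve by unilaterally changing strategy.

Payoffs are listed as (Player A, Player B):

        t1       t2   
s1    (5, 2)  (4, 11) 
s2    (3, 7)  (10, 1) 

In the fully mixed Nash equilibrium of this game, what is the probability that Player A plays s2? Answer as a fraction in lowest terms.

Let r be the probability that Player A plays s1. In a completely mixed equilibrium, Player B must be indifferent between t1 and t2.
Player B's expected payoff from t1 is 2r + 7(1−r); from t2 it is 11r + (1−r).
Setting these equal: −5r + 7 = 10r + 1, so r = 2/5.
Therefore Player A plays s2 with probability 1 − 2/5 = 3/5.

3/5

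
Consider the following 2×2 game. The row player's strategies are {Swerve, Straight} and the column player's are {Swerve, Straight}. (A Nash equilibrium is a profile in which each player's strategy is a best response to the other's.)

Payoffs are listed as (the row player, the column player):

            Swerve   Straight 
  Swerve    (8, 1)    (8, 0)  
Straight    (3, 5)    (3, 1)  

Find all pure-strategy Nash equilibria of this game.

(Swerve, Swerve): the row player gets 8 ≥ 3 from Straight, and the column player gets 1 ≥ 0 from Straight — Nash equilibrium.
(Swerve, Straight): the column player prefers Swerve (1 > 0) — not an equilibrium.
(Straight, Swerve): the row player prefers Swerve (8 > 3) — not an equilibrium.
(Straight, Straight): the row player prefers Swerve (8 > 3); the column player prefers Swerve (5 > 1) — not an equilibrium.

(Swerve, Swerve)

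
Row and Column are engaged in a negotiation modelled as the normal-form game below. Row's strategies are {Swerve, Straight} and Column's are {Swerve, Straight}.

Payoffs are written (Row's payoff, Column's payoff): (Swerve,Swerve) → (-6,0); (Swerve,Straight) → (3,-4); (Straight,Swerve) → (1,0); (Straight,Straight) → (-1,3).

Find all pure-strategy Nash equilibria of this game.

(Swerve, Swerve): Row prefers Straight (1 > -6) — not an equilibrium.
(Swerve, Straight): Column prefers Swerve (0 > -4) — not an equilibrium.
(Straight, Swerve): Column prefers Straight (3 > 0) — not an equilibrium.
(Straight, Straight): Row prefers Swerve (3 > -1) — not an equilibrium.

none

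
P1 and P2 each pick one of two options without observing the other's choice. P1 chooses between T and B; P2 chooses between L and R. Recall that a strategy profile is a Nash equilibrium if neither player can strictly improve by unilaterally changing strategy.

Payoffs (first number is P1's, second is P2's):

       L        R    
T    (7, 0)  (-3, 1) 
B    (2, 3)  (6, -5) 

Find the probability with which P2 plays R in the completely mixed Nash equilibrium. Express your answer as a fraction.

5/14

Let c be the probability that P2 plays L. In a completely mixed equilibrium, P1 must be indifferent between T and B.
P1's expected payoff from T is 7c − 3(1−c); from B it is 2c + 6(1−c).
Setting these equal: 10c − 3 = −4c + 6, so c = 9/14.
Therefore P2 plays R with probability 1 − 9/14 = 5/14.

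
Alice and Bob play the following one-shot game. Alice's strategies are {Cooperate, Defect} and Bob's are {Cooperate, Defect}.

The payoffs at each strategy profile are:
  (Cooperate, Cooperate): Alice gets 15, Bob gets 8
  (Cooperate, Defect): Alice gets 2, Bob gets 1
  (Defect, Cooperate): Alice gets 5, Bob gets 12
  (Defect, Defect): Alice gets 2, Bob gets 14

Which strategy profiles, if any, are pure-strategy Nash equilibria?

(Cooperate, Cooperate): Alice gets 15 ≥ 5 from Defect, and Bob gets 8 ≥ 1 from Defect — Nash equilibrium.
(Cooperate, Defect): Bob prefers Cooperate (8 > 1) — not an equilibrium.
(Defect, Cooperate): Alice prefers Cooperate (15 > 5); Bob prefers Defect (14 > 12) — not an equilibrium.
(Defect, Defect): Alice gets 2 ≥ 2 from Cooperate, and Bob gets 14 ≥ 12 from Cooperate — Nash equilibrium.

(Cooperate, Cooperate) and (Defect, Defect)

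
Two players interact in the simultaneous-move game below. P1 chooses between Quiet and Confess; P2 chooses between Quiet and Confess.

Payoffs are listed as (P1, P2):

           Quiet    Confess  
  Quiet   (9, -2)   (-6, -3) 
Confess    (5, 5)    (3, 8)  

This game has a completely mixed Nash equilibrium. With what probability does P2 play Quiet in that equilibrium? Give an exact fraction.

9/13

Let q be the probability that P2 plays Quiet. In a completely mixed equilibrium, P1 must be indifferent between Quiet and Confess.
P1's expected payoff from Quiet is 9q − 6(1−q); from Confess it is 5q + 3(1−q).
Setting these equal: 15q − 6 = 2q + 3, so q = 9/13.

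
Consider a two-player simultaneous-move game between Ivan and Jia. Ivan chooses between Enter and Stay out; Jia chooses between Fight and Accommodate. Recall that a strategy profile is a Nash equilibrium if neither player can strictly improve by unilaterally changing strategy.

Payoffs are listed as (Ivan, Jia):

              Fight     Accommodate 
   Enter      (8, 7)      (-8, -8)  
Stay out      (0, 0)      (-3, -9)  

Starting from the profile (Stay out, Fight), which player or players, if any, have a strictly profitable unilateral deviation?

Ivan

Ivan at (Stay out, Fight) earns 0; deviating to Enter yields 8 — a strict improvement.
Jia earns 0; deviating to Accommodate yields -9 — not better.
Only Ivan has a strictly profitable deviation.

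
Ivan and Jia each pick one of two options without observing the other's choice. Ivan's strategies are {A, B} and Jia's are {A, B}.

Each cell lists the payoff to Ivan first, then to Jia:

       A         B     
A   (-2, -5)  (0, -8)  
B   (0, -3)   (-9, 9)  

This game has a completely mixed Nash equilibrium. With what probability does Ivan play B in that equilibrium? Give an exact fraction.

1/5

Let x be the probability that Ivan plays A. In a completely mixed equilibrium, Jia must be indifferent between A and B.
Jia's expected payoff from A is −5x − 3(1−x); from B it is −8x + 9(1−x).
Setting these equal: −2x − 3 = −17x + 9, so x = 4/5.
Therefore Ivan plays B with probability 1 − 4/5 = 1/5.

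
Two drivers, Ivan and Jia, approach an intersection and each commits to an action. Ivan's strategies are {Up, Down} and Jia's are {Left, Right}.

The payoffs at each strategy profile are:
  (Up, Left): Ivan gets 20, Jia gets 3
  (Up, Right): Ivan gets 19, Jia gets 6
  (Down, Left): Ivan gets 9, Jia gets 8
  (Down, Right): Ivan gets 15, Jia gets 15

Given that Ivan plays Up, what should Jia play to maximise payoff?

Against Up, Jia earns 3 from Left and 6 from Right.
So Right is the best response.

Right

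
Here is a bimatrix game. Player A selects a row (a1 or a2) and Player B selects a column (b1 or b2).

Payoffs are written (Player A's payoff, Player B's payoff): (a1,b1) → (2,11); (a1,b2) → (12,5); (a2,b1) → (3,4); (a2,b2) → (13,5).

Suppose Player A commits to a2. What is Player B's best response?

b2

Against a2, Player B earns 4 from b1 and 5 from b2.
So b2 is the best response.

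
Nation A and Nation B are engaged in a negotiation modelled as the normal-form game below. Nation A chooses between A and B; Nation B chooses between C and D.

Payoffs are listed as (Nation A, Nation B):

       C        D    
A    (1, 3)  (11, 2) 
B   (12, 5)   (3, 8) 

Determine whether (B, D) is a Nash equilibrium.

At (B, D), Nation A earns 3; switching to A would give 11, so Nation A would deviate.
Nation B earns 8; switching to C would give 5, so Nation B has no profitable deviation.
Since at least one player can profitably deviate, this is not a Nash equilibrium.

No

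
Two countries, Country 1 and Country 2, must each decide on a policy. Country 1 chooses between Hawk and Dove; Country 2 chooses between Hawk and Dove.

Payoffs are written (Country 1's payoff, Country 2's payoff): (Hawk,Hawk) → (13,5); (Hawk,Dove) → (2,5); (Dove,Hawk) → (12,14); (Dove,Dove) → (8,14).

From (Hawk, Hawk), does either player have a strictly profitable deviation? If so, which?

Neither

Country 1 at (Hawk, Hawk) earns 13; deviating to Dove yields 12 — not better.
Country 2 earns 5; deviating to Dove yields 5 — not better.
Neither player can strictly improve; the profile is a Nash equilibrium.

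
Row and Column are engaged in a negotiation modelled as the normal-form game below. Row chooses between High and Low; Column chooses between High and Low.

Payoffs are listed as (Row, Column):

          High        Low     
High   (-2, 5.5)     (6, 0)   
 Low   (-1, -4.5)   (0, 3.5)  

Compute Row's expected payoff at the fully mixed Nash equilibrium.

-6/7

First find q, the probability Column plays High, from Row's indifference between High and Low: −2q + 6(1−q) = −q, giving q = 6/7.
Since Row is indifferent in equilibrium, Row's expected payoff equals the payoff from either row against (6/7, 1/7). Using High: −2(6/7) + 6(1/7) = -6/7.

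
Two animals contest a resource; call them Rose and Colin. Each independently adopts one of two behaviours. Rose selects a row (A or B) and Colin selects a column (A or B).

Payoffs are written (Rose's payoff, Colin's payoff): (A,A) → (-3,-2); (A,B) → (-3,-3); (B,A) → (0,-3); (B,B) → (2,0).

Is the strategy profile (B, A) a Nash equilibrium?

No

At (B, A), Rose earns 0; switching to A would give -3, so Rose has no profitable deviation.
Colin earns -3; switching to B would give 0, so Colin would deviate.
Since at least one player can profitably deviate, this is not a Nash equilibrium.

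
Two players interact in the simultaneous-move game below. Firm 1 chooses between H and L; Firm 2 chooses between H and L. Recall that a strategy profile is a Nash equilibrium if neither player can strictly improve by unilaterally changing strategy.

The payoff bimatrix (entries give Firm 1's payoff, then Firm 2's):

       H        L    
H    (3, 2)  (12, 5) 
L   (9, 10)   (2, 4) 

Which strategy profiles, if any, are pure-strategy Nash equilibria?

(H, L) and (L, H)

(H, H): Firm 1 prefers L (9 > 3); Firm 2 prefers L (5 > 2) — not an equilibrium.
(H, L): Firm 1 gets 12 ≥ 2 from L, and Firm 2 gets 5 ≥ 2 from H — Nash equilibrium.
(L, H): Firm 1 gets 9 ≥ 3 from H, and Firm 2 gets 10 ≥ 4 from L — Nash equilibrium.
(L, L): Firm 1 prefers H (12 > 2); Firm 2 prefers H (10 > 4) — not an equilibrium.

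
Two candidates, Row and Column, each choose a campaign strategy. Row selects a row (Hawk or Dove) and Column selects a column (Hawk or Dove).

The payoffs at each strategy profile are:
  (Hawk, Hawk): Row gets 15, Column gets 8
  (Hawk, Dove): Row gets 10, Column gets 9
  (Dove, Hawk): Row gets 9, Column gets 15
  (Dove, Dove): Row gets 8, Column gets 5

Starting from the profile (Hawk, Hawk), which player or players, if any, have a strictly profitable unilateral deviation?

Row at (Hawk, Hawk) earns 15; deviating to Dove yields 9 — not better.
Column earns 8; deviating to Dove yields 9 — a strict improvement.
Only Column has a strictly profitable deviation.

Column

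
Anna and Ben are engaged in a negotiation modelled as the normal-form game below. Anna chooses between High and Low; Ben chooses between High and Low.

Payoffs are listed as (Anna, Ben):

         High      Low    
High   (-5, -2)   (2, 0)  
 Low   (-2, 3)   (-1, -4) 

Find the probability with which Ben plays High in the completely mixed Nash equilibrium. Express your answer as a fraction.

Let c be the probability that Ben plays High. In a completely mixed equilibrium, Anna must be indifferent between High and Low.
Anna's expected payoff from High is −5c + 2(1−c); from Low it is −2c − (1−c).
Setting these equal: −7c + 2 = −c − 1, so c = 1/2.

1/2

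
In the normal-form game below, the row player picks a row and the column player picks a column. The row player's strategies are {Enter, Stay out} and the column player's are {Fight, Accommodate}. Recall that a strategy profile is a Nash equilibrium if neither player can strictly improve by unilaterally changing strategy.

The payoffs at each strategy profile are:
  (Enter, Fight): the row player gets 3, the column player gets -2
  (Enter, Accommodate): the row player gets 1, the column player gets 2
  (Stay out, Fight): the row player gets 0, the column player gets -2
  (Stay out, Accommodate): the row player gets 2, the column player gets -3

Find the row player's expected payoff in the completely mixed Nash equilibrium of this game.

First find y, the probability the column player plays Fight, from the row player's indifference between Enter and Stay out: 3y + (1−y) = 2(1−y), giving y = 1/4.
Since the row player is indifferent in equilibrium, the row player's expected payoff equals the payoff from either row against (1/4, 3/4). Using Enter: 3(1/4) + (3/4) = 3/2.

3/2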